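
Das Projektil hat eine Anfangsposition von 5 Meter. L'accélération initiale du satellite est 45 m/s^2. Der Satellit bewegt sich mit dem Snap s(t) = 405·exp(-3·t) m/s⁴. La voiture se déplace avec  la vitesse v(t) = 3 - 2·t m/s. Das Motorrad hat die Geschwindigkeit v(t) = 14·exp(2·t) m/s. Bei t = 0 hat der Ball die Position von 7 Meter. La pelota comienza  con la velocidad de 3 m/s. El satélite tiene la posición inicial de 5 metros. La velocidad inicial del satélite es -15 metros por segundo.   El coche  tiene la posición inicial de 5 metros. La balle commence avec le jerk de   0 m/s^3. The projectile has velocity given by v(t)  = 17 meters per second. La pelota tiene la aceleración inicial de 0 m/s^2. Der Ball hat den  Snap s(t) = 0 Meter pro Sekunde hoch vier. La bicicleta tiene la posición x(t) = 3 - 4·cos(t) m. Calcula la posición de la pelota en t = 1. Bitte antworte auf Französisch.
Pour résoudre ceci, nous devons prendre 4 primitives de notre équation du snap s(t) = 0. En intégrant le snap et en utilisant la condition initiale j(0) = 0, nous obtenons j(t) = 0. En prenant ∫j(t)dt et en appliquant a(0) = 0, nous trouvons a(t) = 0. L'intégrale de l'accélération est la vitesse. En utilisant v(0) = 3, nous obtenons v(t) = 3. En intégrant la vitesse et en utilisant la condition initiale x(0) = 7, nous obtenons x(t) = 3·t + 7. En utilisant x(t) = 3·t + 7 et en substituant t = 1, nous trouvons x = 10.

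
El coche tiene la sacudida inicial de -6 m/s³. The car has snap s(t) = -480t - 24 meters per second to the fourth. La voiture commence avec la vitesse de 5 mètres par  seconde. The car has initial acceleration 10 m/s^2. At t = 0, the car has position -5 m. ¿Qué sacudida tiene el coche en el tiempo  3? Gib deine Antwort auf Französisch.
Pour résoudre ceci, nous devons prendre 1 intégrale de notre équation du snap s(t) = -480·t - 24. En prenant ∫s(t)dt et en appliquant j(0) = -6, nous trouvons j(t) = -240·t^2 - 24·t - 6. De l'équation du jerk j(t) = -240·t^2 - 24·t - 6, nous substituons t = 3 pour obtenir j = -2238.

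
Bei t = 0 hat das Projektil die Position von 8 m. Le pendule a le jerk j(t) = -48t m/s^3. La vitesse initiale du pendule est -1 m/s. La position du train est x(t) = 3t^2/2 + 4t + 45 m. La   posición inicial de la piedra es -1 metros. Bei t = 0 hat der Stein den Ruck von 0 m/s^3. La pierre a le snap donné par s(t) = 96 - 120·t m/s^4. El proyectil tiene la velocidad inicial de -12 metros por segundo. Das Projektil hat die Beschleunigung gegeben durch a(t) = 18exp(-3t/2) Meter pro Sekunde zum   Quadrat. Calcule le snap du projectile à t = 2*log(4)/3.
Nous devons dériver notre équation de l'accélération a(t) = 18·exp(-3·t/2) 2 fois. En dérivant l'accélération, nous obtenons le jerk: j(t) = -27·exp(-3·t/2). En prenant d/dt de j(t), nous trouvons s(t) = 81·exp(-3·t/2)/2. En utilisant s(t) = 81·exp(-3·t/2)/2 et en substituant t = 2*log(4)/3, nous trouvons s = 81/8.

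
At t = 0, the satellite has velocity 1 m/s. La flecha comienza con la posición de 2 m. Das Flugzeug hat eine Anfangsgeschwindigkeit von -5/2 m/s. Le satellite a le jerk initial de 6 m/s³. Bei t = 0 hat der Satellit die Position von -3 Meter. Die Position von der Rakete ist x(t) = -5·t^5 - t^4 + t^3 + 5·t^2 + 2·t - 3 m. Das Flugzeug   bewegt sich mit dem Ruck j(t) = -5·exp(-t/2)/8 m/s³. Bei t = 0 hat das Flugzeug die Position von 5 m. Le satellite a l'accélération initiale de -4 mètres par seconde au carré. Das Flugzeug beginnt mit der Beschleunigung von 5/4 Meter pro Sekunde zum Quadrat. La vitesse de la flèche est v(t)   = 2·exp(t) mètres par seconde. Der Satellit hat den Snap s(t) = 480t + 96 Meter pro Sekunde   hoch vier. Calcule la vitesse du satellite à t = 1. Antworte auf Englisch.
We need to integrate our snap equation s(t) = 480·t + 96 3 times. Taking ∫s(t)dt and applying j(0) = 6, we find j(t) = 240·t^2 + 96·t + 6. The antiderivative of jerk, with a(0) = -4, gives acceleration: a(t) = 80·t^3 + 48·t^2 + 6·t - 4. Integrating acceleration and using the initial condition v(0) = 1, we get v(t) = 20·t^4 + 16·t^3 + 3·t^2 - 4·t + 1. We have velocity v(t) = 20·t^4 + 16·t^3 + 3·t^2 - 4·t + 1. Substituting t = 1: v(1) = 36.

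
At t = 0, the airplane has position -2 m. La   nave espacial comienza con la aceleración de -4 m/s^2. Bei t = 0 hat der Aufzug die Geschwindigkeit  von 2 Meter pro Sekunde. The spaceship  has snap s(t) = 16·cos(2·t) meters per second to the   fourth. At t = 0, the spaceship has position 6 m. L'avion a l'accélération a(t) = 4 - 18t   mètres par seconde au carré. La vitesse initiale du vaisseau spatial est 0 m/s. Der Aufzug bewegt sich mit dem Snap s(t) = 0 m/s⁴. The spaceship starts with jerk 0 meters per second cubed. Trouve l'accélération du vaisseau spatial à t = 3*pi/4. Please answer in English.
We need to integrate our snap equation s(t) = 16·cos(2·t) 2 times. The antiderivative of snap is jerk. Using j(0) = 0, we get j(t) = 8·sin(2·t). The integral of jerk is acceleration. Using a(0) = -4, we get a(t) = -4·cos(2·t). We have acceleration a(t) = -4·cos(2·t). Substituting t = 3*pi/4: a(3*pi/4) = 0.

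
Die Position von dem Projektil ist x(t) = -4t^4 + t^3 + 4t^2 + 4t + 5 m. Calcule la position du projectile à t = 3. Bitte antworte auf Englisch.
Using x(t) = -4·t^4 + t^3 + 4·t^2 + 4·t + 5 and substituting t = 3, we find x = -244.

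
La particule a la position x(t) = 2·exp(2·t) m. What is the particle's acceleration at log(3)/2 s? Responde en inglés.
We must differentiate our position equation x(t) = 2·exp(2·t) 2 times. Differentiating position, we get velocity: v(t) = 4·exp(2·t). Taking d/dt of v(t), we find a(t) = 8·exp(2·t). We have acceleration a(t) = 8·exp(2·t). Substituting t = log(3)/2: a(log(3)/2) = 24.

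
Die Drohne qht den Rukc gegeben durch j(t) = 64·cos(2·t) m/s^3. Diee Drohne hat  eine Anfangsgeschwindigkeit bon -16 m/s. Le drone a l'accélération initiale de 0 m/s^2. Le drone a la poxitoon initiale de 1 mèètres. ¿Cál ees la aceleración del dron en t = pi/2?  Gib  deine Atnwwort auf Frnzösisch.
Pour résoudre ceci, nous devons prendre 1 intégrale de notre équation du jerk j(t) = 64·cos(2·t). L'intégrale du jerk, avec a(0) = 0, donne l'accélération: a(t) = 32·sin(2·t). De l'équation de l'accélération a(t) = 32·sin(2·t), nous substituons t = pi/2 pour obtenir a = 0.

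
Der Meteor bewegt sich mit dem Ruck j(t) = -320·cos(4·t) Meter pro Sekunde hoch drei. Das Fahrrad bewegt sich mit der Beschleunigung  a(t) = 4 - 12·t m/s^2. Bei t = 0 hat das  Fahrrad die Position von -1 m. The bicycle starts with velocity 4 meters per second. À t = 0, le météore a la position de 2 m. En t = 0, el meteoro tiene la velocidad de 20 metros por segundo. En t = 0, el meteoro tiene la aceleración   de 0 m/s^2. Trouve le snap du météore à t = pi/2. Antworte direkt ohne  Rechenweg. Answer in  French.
Le snap à t = pi/2 est s = 0.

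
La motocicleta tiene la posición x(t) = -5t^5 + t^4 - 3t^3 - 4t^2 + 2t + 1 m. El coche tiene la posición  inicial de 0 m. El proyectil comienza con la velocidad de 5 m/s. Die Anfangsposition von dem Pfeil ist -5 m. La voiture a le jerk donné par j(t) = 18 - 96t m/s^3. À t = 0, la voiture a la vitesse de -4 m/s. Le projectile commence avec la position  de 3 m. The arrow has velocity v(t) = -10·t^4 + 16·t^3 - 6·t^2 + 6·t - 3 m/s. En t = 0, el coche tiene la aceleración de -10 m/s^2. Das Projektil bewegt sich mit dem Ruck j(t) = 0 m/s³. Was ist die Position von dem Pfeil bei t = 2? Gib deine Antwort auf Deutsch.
Um dies zu lösen, müssen wir 1 Integral unserer Gleichung für die Geschwindigkeit v(t) = -10·t^4 + 16·t^3 - 6·t^2 + 6·t - 3 finden. Durch Integration von der Geschwindigkeit und Verwendung der Anfangsbedingung x(0) = -5, erhalten wir x(t) = -2·t^5 + 4·t^4 - 2·t^3 + 3·t^2 - 3·t - 5. Mit x(t) = -2·t^5 + 4·t^4 - 2·t^3 + 3·t^2 - 3·t - 5 und Einsetzen von t = 2, finden wir x = -15.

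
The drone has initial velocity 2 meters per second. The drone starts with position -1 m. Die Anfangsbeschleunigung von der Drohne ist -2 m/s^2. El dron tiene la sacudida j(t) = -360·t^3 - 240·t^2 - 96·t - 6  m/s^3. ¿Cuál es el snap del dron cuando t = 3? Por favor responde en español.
Para resolver esto, necesitamos tomar 1 derivada de nuestra ecuación de la sacudida j(t) = -360·t^3 - 240·t^2 - 96·t - 6. La derivada de la sacudida da el snap: s(t) = -1080·t^2 - 480·t - 96. Usando s(t) = -1080·t^2 - 480·t - 96 y sustituyendo t = 3, encontramos s = -11256.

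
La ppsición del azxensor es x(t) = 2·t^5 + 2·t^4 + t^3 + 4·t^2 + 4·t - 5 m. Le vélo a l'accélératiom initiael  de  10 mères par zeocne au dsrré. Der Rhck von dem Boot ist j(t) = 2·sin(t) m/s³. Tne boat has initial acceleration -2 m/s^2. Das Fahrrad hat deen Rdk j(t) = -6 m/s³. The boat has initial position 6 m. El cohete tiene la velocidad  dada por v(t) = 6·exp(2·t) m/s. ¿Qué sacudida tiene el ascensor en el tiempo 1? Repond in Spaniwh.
Debemos derivar nuestra ecuación de la posición x(t) = 2·t^5 + 2·t^4 + t^3 + 4·t^2 + 4·t - 5 3 veces. La derivada de la posición da la velocidad: v(t) = 10·t^4 + 8·t^3 + 3·t^2 + 8·t + 4. La derivada de la velocidad da la aceleración: a(t) = 40·t^3 + 24·t^2 + 6·t + 8. Tomando d/dt de a(t), encontramos j(t) = 120·t^2 + 48·t + 6. Usando j(t) = 120·t^2 + 48·t + 6 y sustituyendo t = 1, encontramos j = 174.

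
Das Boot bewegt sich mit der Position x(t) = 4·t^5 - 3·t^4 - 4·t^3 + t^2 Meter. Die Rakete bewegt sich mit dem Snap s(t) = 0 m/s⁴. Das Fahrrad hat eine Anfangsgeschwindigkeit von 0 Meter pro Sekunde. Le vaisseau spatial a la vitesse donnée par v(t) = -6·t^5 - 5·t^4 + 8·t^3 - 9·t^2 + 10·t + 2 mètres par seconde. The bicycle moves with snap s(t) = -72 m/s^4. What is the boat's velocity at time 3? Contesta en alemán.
Ausgehend von der Position x(t) = 4·t^5 - 3·t^4 - 4·t^3 + t^2, nehmen wir 1 Ableitung. Die Ableitung von der Position ergibt die Geschwindigkeit: v(t) = 20·t^4 - 12·t^3 - 12·t^2 + 2·t. Mit v(t) = 20·t^4 - 12·t^3 - 12·t^2 + 2·t und Einsetzen von t = 3, finden wir v = 1194.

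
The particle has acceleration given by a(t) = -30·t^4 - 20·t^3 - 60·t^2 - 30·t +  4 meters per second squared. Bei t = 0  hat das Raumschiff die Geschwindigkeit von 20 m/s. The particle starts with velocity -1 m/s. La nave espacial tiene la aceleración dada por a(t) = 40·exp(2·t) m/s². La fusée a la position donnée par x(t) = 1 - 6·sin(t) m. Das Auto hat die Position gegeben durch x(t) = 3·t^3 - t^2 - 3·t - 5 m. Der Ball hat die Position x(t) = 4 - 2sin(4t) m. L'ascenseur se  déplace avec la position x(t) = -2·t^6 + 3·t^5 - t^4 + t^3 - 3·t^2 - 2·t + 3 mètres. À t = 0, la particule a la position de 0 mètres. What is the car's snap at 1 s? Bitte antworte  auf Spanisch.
Debemos derivar nuestra ecuación de la posición x(t) = 3·t^3 - t^2 - 3·t - 5 4 veces. Derivando la posición, obtenemos la velocidad: v(t) = 9·t^2 - 2·t - 3. Derivando la velocidad, obtenemos la aceleración: a(t) = 18·t - 2. Derivando la aceleración, obtenemos la sacudida: j(t) = 18. Tomando d/dt de j(t), encontramos s(t) = 0. De la ecuación del snap s(t) = 0, sustituimos t = 1 para obtener s = 0.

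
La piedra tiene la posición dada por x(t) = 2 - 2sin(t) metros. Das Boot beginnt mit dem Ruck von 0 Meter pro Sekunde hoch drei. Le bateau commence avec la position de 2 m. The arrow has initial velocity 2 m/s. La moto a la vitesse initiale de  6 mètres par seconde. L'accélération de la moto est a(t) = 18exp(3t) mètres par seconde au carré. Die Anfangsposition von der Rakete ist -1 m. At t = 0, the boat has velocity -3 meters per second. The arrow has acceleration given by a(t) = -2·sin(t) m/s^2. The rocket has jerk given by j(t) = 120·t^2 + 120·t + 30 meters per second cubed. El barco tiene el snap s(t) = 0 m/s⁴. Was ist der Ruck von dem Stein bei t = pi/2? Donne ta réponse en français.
Pour résoudre ceci, nous devons prendre 3 dérivées de notre équation de la position x(t) = 2 - 2·sin(t). La dérivée de la position donne la vitesse: v(t) = -2·cos(t). En prenant d/dt de v(t), nous trouvons a(t) = 2·sin(t). En prenant d/dt de a(t), nous trouvons j(t) = 2·cos(t). De l'équation du jerk j(t) = 2·cos(t), nous substituons t = pi/2 pour obtenir j = 0.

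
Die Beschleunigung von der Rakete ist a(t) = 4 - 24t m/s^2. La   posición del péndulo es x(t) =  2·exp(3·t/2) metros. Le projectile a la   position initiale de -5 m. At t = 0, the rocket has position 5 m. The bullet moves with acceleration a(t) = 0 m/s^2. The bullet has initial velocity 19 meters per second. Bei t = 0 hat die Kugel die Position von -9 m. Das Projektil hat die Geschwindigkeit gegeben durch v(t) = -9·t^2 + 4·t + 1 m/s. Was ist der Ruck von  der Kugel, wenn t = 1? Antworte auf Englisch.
To solve this, we need to take 1 derivative of our acceleration equation a(t) = 0. Differentiating acceleration, we get jerk: j(t) = 0. Using j(t) = 0 and substituting t = 1, we find j = 0.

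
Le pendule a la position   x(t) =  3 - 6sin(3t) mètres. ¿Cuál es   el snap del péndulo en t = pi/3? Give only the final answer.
El snap en t = pi/3 es s = 0.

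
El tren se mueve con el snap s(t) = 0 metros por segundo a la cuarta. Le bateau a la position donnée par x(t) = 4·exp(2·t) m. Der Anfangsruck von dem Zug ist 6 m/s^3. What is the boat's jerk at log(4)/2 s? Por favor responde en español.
Para resolver esto, necesitamos tomar 3 derivadas de nuestra ecuación de la posición x(t) = 4·exp(2·t). Tomando d/dt de x(t), encontramos v(t) = 8·exp(2·t). Derivando la velocidad, obtenemos la aceleración: a(t) = 16·exp(2·t). Tomando d/dt de a(t), encontramos j(t) = 32·exp(2·t). Tenemos la sacudida j(t) = 32·exp(2·t). Sustituyendo t = log(4)/2: j(log(4)/2) = 128.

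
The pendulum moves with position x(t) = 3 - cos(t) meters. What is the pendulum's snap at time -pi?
We must differentiate our position equation x(t) = 3 - cos(t) 4 times. Taking d/dt of x(t), we find v(t) = sin(t). Differentiating velocity, we get acceleration: a(t) = cos(t). The derivative of acceleration gives jerk: j(t) = -sin(t). Differentiating jerk, we get snap: s(t) = -cos(t). Using s(t) = -cos(t) and substituting t = -pi, we find s = 1.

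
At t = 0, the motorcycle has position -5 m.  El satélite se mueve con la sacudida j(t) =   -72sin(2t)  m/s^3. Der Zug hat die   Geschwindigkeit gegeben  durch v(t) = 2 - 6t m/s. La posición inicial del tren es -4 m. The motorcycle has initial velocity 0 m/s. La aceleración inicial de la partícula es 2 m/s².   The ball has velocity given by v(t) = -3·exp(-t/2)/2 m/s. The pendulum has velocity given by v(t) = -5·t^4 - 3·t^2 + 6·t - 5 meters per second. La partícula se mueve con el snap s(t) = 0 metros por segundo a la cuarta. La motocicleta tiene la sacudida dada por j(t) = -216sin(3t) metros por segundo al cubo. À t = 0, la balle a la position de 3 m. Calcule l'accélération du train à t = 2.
En partant de la vitesse v(t) = 2 - 6·t, nous prenons 1 dérivée. La dérivée de la vitesse donne l'accélération: a(t) = -6. De l'équation de l'accélération a(t) = -6, nous substituons t = 2 pour obtenir a = -6.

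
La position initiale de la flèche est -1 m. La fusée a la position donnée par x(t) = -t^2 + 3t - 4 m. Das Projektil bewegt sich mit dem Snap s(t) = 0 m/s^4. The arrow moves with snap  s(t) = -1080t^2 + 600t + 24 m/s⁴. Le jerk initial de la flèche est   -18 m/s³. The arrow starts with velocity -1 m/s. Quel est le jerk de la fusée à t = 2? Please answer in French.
Pour résoudre ceci, nous devons prendre 3 dérivées de notre équation de la position x(t) = -t^2 + 3·t - 4. En prenant d/dt de x(t), nous trouvons v(t) = 3 - 2·t. En prenant d/dt de v(t), nous trouvons a(t) = -2. La dérivée de l'accélération donne le jerk: j(t) = 0. Nous avons le jerk j(t) = 0. En substituant t = 2: j(2) = 0.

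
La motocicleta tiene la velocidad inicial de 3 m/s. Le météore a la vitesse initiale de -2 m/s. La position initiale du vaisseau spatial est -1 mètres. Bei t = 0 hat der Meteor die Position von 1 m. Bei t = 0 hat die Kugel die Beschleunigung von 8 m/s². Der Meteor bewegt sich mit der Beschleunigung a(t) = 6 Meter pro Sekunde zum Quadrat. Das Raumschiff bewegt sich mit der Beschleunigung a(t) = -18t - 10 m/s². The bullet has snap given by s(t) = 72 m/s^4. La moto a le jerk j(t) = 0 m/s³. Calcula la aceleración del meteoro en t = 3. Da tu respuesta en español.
Usando a(t) = 6 y sustituyendo t = 3, encontramos a = 6.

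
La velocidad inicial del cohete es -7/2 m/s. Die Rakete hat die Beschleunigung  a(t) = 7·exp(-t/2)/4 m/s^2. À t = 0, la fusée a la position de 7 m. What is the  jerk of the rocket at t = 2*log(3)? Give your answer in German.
Um dies zu lösen, müssen wir 1 Ableitung unserer Gleichung für die Beschleunigung a(t) = 7·exp(-t/2)/4 nehmen. Die Ableitung von der Beschleunigung ergibt den Ruck: j(t) = -7·exp(-t/2)/8. Wir haben den Ruck j(t) = -7·exp(-t/2)/8. Durch Einsetzen von t = 2*log(3): j(2*log(3)) = -7/24.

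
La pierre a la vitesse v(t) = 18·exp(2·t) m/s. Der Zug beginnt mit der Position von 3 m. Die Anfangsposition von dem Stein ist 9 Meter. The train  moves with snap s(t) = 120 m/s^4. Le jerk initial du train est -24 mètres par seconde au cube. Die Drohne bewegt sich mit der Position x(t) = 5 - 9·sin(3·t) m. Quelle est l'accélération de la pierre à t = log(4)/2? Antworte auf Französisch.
Nous devons dériver notre équation de la vitesse v(t) = 18·exp(2·t) 1 fois. En dérivant la vitesse, nous obtenons l'accélération: a(t) = 36·exp(2·t). En utilisant a(t) = 36·exp(2·t) et en substituant t = log(4)/2, nous trouvons a = 144.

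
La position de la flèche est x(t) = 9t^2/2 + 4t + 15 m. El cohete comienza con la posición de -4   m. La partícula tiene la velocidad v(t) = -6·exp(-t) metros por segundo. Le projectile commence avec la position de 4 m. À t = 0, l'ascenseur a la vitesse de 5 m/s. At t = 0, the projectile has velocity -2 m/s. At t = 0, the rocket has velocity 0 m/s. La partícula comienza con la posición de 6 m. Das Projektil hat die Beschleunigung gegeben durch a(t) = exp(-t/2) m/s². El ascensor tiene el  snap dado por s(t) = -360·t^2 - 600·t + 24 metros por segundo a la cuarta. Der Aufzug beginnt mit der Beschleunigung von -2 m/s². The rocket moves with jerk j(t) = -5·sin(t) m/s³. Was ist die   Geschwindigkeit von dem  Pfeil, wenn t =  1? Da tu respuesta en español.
Partiendo de la posición x(t) = 9·t^2/2 + 4·t + 15, tomamos 1 derivada. Tomando d/dt de x(t), encontramos v(t) = 9·t + 4. Tenemos la velocidad v(t) = 9·t + 4. Sustituyendo t = 1: v(1) = 13.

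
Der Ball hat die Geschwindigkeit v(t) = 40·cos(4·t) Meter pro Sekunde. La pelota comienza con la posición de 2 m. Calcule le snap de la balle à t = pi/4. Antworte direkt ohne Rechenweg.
La réponse est 0.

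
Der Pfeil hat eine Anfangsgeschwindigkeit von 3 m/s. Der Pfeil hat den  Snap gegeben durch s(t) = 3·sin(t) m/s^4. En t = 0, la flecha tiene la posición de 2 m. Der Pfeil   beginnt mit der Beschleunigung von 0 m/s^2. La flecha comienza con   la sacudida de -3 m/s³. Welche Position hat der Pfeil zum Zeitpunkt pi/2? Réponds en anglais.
To solve this, we need to take 4 integrals of our snap equation s(t) = 3·sin(t). Integrating snap and using the initial condition j(0) = -3, we get j(t) = -3·cos(t). The antiderivative of jerk is acceleration. Using a(0) = 0, we get a(t) = -3·sin(t). Taking ∫a(t)dt and applying v(0) = 3, we find v(t) = 3·cos(t). Integrating velocity and using the initial condition x(0) = 2, we get x(t) = 3·sin(t) + 2. We have position x(t) = 3·sin(t) + 2. Substituting t = pi/2: x(pi/2) = 5.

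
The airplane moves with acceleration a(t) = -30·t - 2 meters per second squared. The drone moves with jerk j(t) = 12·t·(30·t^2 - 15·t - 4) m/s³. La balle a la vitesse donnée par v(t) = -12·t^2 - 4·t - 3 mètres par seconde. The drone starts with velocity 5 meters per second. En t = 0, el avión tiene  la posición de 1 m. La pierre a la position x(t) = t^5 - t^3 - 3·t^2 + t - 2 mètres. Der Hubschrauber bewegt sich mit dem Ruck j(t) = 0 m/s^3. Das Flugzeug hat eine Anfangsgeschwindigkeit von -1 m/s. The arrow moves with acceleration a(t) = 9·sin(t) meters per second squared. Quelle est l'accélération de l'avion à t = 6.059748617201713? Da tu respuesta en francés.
En utilisant a(t) = -30·t - 2 et en substituant t = 6.059748617201713, nous trouvons a = -183.792458516051.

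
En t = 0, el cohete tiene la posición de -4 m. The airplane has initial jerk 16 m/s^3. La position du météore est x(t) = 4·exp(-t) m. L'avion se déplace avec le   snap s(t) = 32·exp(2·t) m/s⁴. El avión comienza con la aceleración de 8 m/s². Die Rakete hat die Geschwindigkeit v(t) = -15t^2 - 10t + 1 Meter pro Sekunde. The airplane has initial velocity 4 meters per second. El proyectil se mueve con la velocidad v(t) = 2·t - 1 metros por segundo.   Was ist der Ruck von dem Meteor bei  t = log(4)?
Ausgehend von der Position x(t) = 4·exp(-t), nehmen wir 3 Ableitungen. Durch Ableiten von der Position erhalten wir die Geschwindigkeit: v(t) = -4·exp(-t). Die Ableitung von der Geschwindigkeit ergibt die Beschleunigung: a(t) = 4·exp(-t). Mit d/dt von a(t) finden wir j(t) = -4·exp(-t). Aus der Gleichung für den Ruck j(t) = -4·exp(-t), setzen wir t = log(4) ein und erhalten j = -1.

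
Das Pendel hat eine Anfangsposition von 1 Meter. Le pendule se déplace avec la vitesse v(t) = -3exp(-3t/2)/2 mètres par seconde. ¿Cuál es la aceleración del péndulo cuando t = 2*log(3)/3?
Debemos derivar nuestra ecuación de la velocidad v(t) = -3·exp(-3·t/2)/2 1 vez. Derivando la velocidad, obtenemos la aceleración: a(t) = 9·exp(-3·t/2)/4. Usando a(t) = 9·exp(-3·t/2)/4 y sustituyendo t = 2*log(3)/3, encontramos a = 3/4.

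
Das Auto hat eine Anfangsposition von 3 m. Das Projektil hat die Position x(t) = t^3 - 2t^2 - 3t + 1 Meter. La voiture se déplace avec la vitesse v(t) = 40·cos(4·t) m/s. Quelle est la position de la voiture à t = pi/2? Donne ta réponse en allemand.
Um dies zu lösen, müssen wir 1 Stammfunktion unserer Gleichung für die Geschwindigkeit v(t) = 40·cos(4·t) finden. Durch Integration von der Geschwindigkeit und Verwendung der Anfangsbedingung x(0) = 3, erhalten wir x(t) = 10·sin(4·t) + 3. Aus der Gleichung für die Position x(t) = 10·sin(4·t) + 3, setzen wir t = pi/2 ein und erhalten x = 3.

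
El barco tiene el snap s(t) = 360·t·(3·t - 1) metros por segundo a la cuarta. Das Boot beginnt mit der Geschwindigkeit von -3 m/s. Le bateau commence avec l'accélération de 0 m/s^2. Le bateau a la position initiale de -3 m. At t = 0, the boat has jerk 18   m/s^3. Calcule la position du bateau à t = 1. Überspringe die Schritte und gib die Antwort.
x(1) = -3.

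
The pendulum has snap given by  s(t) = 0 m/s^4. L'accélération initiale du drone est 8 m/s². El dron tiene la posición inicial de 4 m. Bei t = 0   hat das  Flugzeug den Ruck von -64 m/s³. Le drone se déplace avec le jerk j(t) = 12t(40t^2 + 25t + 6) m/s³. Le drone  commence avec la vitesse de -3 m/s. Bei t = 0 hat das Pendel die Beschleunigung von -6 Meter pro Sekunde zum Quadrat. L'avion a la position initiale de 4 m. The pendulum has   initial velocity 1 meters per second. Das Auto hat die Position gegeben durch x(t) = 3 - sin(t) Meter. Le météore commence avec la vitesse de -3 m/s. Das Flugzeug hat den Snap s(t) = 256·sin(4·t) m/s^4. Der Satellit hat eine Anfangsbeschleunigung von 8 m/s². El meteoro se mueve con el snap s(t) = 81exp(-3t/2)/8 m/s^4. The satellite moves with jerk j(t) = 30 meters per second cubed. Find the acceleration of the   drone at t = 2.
To solve this, we need to take 1 integral of our jerk equation j(t) = 12·t·(40·t^2 + 25·t + 6). Finding the antiderivative of j(t) and using a(0) = 8: a(t) = 120·t^4 + 100·t^3 + 36·t^2 + 8. Using a(t) = 120·t^4 + 100·t^3 + 36·t^2 + 8 and substituting t = 2, we find a = 2872.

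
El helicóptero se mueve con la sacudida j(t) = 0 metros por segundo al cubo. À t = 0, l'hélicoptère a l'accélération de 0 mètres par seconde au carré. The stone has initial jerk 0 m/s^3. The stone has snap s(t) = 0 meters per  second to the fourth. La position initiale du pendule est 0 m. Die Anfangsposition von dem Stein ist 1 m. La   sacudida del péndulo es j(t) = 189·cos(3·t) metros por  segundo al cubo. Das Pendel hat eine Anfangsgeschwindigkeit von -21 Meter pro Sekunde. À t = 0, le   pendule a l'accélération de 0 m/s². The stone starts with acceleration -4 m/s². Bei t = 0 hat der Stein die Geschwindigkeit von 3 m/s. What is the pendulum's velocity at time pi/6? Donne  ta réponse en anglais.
Starting from jerk j(t) = 189·cos(3·t), we take 2 integrals. Taking ∫j(t)dt and applying a(0) = 0, we find a(t) = 63·sin(3·t). The antiderivative of acceleration, with v(0) = -21, gives velocity: v(t) = -21·cos(3·t). We have velocity v(t) = -21·cos(3·t). Substituting t = pi/6: v(pi/6) = 0.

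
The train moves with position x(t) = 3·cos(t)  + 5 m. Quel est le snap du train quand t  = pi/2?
Nous devons dériver notre équation de la position x(t) = 3·cos(t) + 5 4 fois. En dérivant la position, nous obtenons la vitesse: v(t) = -3·sin(t). En dérivant la vitesse, nous obtenons l'accélération: a(t) = -3·cos(t). En dérivant l'accélération, nous obtenons le jerk: j(t) = 3·sin(t). En prenant d/dt de j(t), nous trouvons s(t) = 3·cos(t). En utilisant s(t) = 3·cos(t) et en substituant t = pi/2, nous trouvons s = 0.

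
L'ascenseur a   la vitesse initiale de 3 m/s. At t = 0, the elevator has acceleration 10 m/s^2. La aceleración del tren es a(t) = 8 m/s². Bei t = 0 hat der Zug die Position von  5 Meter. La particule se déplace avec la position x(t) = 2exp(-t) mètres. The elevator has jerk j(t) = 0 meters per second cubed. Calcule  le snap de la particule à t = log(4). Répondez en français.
Nous devons dériver notre équation de la position x(t) = 2·exp(-t) 4 fois. En dérivant la position, nous obtenons la vitesse: v(t) = -2·exp(-t). En prenant d/dt de v(t), nous trouvons a(t) = 2·exp(-t). En dérivant l'accélération, nous obtenons le jerk: j(t) = -2·exp(-t). La dérivée du jerk donne le snap: s(t) = 2·exp(-t). En utilisant s(t) = 2·exp(-t) et en substituant t = log(4), nous trouvons s = 1/2.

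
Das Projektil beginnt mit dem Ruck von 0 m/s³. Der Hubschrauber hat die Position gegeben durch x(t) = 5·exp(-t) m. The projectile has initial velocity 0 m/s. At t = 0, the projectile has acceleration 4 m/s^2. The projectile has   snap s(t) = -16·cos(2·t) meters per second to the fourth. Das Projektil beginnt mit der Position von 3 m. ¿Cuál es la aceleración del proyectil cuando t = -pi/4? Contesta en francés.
Pour résoudre ceci, nous devons prendre 2 intégrales de notre équation du snap s(t) = -16·cos(2·t). La primitive du snap est le jerk. En utilisant j(0) = 0, nous obtenons j(t) = -8·sin(2·t). La primitive du jerk est l'accélération. En utilisant a(0) = 4, nous obtenons a(t) = 4·cos(2·t). De l'équation de l'accélération a(t) = 4·cos(2·t), nous substituons t = -pi/4 pour obtenir a = 0.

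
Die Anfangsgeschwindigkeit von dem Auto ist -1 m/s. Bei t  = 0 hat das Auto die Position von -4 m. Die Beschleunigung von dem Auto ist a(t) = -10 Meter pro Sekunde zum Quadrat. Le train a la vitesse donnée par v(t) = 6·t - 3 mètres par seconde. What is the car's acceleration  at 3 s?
Using a(t) = -10 and substituting t = 3, we find a = -10.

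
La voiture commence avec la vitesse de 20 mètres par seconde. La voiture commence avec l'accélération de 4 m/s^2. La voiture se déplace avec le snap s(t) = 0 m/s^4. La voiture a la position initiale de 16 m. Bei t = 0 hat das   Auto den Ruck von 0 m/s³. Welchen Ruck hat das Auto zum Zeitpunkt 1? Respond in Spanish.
Partiendo del snap s(t) = 0, tomamos 1 antiderivada. Integrando el snap y usando la condición inicial j(0) = 0, obtenemos j(t) = 0. Usando j(t) = 0 y sustituyendo t = 1, encontramos j = 0.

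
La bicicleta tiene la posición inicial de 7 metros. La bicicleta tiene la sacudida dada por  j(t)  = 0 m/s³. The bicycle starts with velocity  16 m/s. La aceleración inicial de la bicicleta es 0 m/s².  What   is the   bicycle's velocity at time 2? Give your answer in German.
Ausgehend von dem Ruck j(t) = 0, nehmen wir 2 Integrale. Die Stammfunktion von dem Ruck, mit a(0) = 0, ergibt die Beschleunigung: a(t) = 0. Das Integral von der Beschleunigung ist die Geschwindigkeit. Mit v(0) = 16 erhalten wir v(t) = 16. Mit v(t) = 16 und Einsetzen von t = 2, finden wir v = 16.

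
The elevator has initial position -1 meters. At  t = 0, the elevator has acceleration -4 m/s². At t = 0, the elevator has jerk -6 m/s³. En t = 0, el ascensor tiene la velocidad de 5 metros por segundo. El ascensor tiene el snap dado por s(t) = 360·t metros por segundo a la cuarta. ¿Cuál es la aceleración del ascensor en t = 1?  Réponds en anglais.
To find the answer, we compute 2 antiderivatives of s(t) = 360·t. Finding the integral of s(t) and using j(0) = -6: j(t) = 180·t^2 - 6. Taking ∫j(t)dt and applying a(0) = -4, we find a(t) = 60·t^3 - 6·t - 4. We have acceleration a(t) = 60·t^3 - 6·t - 4. Substituting t = 1: a(1) = 50.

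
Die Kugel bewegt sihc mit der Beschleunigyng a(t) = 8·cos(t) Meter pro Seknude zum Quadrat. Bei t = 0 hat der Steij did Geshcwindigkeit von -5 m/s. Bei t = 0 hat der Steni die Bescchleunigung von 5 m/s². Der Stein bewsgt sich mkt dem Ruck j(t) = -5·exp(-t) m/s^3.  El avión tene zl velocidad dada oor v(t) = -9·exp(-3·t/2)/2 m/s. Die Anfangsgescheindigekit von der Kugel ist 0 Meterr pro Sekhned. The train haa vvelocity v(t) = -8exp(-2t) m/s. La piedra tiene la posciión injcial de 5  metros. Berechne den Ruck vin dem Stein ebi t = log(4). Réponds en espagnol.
De la ecuación de la sacudida j(t) = -5·exp(-t), sustituimos t = log(4) para obtener j = -5/4.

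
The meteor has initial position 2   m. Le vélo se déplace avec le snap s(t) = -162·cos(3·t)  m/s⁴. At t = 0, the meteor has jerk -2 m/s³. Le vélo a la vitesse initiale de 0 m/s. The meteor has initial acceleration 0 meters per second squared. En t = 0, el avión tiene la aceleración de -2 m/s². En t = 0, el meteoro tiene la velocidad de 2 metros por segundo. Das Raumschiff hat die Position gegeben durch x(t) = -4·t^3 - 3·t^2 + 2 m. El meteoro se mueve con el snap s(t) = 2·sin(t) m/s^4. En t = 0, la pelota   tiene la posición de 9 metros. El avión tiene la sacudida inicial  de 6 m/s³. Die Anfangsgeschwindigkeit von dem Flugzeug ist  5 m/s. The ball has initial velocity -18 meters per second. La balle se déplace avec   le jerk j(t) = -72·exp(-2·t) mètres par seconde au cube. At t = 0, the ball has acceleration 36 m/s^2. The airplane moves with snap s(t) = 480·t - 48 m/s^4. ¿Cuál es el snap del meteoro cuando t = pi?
Usando s(t) = 2·sin(t) y sustituyendo t = pi, encontramos s = 0.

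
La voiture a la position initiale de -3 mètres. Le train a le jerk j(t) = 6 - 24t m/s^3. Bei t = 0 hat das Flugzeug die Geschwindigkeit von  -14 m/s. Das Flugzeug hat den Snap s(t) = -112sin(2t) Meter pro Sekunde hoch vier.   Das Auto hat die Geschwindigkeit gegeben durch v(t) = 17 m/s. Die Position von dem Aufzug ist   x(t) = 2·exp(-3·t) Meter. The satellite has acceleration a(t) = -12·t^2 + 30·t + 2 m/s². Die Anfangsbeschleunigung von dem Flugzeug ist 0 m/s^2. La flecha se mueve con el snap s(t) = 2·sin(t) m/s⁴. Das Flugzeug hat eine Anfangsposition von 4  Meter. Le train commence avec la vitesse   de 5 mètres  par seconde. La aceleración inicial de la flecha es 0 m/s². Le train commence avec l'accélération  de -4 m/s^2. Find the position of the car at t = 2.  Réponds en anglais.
We need to integrate our velocity equation v(t) = 17 1 time. The integral of velocity is position. Using x(0) = -3, we get x(t) = 17·t - 3. From the given position equation x(t) = 17·t - 3, we substitute t = 2 to get x = 31.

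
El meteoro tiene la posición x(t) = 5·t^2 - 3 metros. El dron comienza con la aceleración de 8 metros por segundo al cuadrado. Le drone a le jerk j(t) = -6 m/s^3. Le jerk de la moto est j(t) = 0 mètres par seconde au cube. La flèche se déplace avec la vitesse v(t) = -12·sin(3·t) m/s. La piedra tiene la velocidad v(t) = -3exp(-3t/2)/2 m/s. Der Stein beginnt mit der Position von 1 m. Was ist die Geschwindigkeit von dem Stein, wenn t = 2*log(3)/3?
Mit v(t) = -3·exp(-3·t/2)/2 und Einsetzen von t = 2*log(3)/3, finden wir v = -1/2.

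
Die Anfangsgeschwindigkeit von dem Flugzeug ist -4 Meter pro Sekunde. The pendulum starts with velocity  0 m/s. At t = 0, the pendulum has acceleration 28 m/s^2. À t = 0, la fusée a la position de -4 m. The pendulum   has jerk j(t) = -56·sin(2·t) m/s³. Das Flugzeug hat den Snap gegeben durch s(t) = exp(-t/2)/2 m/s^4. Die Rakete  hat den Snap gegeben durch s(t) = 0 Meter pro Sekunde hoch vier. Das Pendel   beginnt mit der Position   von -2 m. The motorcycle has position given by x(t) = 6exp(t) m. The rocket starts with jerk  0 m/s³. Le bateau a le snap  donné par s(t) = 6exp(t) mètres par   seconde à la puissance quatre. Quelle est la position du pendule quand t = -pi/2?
En partant du jerk j(t) = -56·sin(2·t), nous prenons 3 primitives. La primitive du jerk, avec a(0) = 28, donne l'accélération: a(t) = 28·cos(2·t). En intégrant l'accélération et en utilisant la condition initiale v(0) = 0, nous obtenons v(t) = 14·sin(2·t). En prenant ∫v(t)dt et en appliquant x(0) = -2, nous trouvons x(t) = 5 - 7·cos(2·t). En utilisant x(t) = 5 - 7·cos(2·t) et en substituant t = -pi/2, nous trouvons x = 12.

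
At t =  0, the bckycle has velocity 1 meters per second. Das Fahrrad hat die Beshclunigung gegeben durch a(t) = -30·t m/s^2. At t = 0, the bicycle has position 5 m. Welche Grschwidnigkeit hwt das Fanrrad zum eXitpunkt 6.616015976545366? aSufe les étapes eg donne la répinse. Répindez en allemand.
Die Antwort ist -655.575011028553.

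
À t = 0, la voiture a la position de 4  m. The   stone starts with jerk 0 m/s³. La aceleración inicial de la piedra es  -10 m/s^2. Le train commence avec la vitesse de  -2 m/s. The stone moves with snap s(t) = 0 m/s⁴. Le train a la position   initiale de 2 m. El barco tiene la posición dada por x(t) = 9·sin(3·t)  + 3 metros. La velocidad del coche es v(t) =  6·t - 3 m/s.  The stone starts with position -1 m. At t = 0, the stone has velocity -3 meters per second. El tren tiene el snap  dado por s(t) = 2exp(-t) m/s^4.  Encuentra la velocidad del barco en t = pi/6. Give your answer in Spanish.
Partiendo de la posición x(t) = 9·sin(3·t) + 3, tomamos 1 derivada. Tomando d/dt de x(t), encontramos v(t) = 27·cos(3·t). Tenemos la velocidad v(t) = 27·cos(3·t). Sustituyendo t = pi/6: v(pi/6) = 0.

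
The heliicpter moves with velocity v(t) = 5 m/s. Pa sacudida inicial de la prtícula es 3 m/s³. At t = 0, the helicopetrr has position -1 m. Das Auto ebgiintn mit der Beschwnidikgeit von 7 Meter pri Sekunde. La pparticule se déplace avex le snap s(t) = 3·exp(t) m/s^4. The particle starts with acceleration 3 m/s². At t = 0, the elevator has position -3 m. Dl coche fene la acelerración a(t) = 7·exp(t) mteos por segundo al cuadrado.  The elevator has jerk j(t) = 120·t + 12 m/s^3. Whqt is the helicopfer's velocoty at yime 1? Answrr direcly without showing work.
At t = 1, v = 5.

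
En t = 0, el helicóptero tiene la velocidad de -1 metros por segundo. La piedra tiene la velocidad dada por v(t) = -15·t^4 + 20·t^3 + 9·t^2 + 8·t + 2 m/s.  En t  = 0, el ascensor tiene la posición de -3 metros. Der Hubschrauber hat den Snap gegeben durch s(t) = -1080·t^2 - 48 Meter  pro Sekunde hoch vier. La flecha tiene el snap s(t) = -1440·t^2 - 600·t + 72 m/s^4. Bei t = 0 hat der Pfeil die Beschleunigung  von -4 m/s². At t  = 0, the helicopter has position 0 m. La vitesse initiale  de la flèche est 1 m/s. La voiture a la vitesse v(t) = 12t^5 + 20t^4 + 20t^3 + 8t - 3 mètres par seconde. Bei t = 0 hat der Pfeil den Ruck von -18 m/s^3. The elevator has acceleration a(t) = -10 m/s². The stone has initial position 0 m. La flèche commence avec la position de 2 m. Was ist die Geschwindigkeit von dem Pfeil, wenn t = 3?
Wir müssen unsere Gleichung für den Snap s(t) = -1440·t^2 - 600·t + 72 3-mal integrieren. Durch Integration von dem Snap und Verwendung der Anfangsbedingung j(0) = -18, erhalten wir j(t) = -480·t^3 - 300·t^2 + 72·t - 18. Durch Integration von dem Ruck und Verwendung der Anfangsbedingung a(0) = -4, erhalten wir a(t) = -120·t^4 - 100·t^3 + 36·t^2 - 18·t - 4. Mit ∫a(t)dt und Anwendung von v(0) = 1, finden wir v(t) = -24·t^5 - 25·t^4 + 12·t^3 - 9·t^2 - 4·t + 1. Wir haben die Geschwindigkeit v(t) = -24·t^5 - 25·t^4 + 12·t^3 - 9·t^2 - 4·t + 1. Durch Einsetzen von t = 3: v(3) = -7625.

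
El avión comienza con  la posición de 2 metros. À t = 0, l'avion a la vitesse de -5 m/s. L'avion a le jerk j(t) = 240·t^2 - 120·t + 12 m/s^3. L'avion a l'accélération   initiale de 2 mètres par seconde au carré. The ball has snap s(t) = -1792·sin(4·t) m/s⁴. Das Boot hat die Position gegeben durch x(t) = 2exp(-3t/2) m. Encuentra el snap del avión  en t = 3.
Debemos derivar nuestra ecuación de la sacudida j(t) = 240·t^2 - 120·t + 12 1 vez. La derivada de la sacudida da el snap: s(t) = 480·t - 120. Usando s(t) = 480·t - 120 y sustituyendo t = 3, encontramos s = 1320.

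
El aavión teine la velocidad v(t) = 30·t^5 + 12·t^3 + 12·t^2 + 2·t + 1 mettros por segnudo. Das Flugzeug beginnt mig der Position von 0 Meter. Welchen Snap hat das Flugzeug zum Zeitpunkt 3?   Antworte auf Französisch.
En partant de la vitesse v(t) = 30·t^5 + 12·t^3 + 12·t^2 + 2·t + 1, nous prenons 3 dérivées. La dérivée de la vitesse donne l'accélération: a(t) = 150·t^4 + 36·t^2 + 24·t + 2. La dérivée de l'accélération donne le jerk: j(t) = 600·t^3 + 72·t + 24. En prenant d/dt de j(t), nous trouvons s(t) = 1800·t^2 + 72. De l'équation du snap s(t) = 1800·t^2 + 72, nous substituons t = 3 pour obtenir s = 16272.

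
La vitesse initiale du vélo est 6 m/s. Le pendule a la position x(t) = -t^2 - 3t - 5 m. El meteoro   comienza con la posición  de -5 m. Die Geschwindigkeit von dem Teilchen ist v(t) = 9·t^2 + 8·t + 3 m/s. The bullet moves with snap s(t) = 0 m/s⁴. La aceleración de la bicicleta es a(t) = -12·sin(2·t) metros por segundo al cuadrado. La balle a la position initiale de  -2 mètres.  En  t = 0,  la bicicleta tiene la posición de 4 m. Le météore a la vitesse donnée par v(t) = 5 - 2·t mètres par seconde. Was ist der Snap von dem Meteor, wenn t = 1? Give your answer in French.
En partant de la vitesse v(t) = 5 - 2·t, nous prenons 3 dérivées. En dérivant la vitesse, nous obtenons l'accélération: a(t) = -2. En dérivant l'accélération, nous obtenons le jerk: j(t) = 0. En dérivant le jerk, nous obtenons le snap: s(t) = 0. En utilisant s(t) = 0 et en substituant t = 1, nous trouvons s = 0.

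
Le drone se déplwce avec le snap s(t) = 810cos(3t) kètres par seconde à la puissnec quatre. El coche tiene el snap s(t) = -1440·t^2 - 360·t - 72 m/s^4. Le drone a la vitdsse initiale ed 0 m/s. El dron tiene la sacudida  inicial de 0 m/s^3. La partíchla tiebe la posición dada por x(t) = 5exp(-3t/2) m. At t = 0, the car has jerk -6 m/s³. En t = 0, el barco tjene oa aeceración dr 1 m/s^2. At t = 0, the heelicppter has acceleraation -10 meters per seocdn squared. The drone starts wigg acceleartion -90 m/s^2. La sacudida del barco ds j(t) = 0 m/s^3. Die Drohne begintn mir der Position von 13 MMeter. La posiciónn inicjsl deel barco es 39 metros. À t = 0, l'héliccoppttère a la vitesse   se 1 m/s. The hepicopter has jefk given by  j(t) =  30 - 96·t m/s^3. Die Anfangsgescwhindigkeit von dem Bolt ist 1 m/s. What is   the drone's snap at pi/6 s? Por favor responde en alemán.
Wir haben den Snap s(t) = 810·cos(3·t). Durch Einsetzen von t = pi/6: s(pi/6) = 0.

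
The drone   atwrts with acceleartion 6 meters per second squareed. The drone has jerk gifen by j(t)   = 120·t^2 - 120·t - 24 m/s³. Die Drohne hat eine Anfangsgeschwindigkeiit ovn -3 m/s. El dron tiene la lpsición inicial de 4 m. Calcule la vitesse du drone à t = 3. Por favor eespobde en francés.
Nous devons trouver l'intégrale de notre équation du jerk j(t) = 120·t^2 - 120·t - 24 2 fois. La primitive du jerk est l'accélération. En utilisant a(0) = 6, nous obtenons a(t) = 40·t^3 - 60·t^2 - 24·t + 6. L'intégrale de l'accélération est la vitesse. En utilisant v(0) = -3, nous obtenons v(t) = 10·t^4 - 20·t^3 - 12·t^2 + 6·t - 3. De l'équation de la vitesse v(t) = 10·t^4 - 20·t^3 - 12·t^2 + 6·t - 3, nous substituons t = 3 pour obtenir v = 177.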